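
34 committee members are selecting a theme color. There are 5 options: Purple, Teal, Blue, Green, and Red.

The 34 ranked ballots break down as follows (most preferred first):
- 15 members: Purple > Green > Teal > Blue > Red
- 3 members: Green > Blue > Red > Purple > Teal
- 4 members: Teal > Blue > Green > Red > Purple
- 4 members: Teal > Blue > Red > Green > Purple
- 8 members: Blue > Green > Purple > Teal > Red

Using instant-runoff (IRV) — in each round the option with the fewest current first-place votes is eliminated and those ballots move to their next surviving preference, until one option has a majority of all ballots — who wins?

Blue

Round 1: Purple 15, Teal 8, Blue 8, Green 3, Red 0. Red eliminated.
Round 2: Purple 15, Teal 8, Blue 8, Green 3. Green eliminated.
Round 3: Purple 15, Teal 8, Blue 11. Teal eliminated.
Round 4: Purple 15, Blue 19. Blue has a majority (≥18).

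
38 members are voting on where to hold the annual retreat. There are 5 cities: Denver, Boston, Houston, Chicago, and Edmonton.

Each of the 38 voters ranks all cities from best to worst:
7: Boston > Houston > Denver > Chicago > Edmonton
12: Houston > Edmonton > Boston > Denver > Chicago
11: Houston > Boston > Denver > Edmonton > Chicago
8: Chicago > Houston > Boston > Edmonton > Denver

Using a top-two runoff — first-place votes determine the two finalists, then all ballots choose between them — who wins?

Round 1 first-place votes: Denver 0, Boston 7, Houston 23, Chicago 8, Edmonton 0. Houston and Chicago advance.
Runoff: Houston is ranked above Chicago on 30 ballots, Chicago above Houston on 8.

Houston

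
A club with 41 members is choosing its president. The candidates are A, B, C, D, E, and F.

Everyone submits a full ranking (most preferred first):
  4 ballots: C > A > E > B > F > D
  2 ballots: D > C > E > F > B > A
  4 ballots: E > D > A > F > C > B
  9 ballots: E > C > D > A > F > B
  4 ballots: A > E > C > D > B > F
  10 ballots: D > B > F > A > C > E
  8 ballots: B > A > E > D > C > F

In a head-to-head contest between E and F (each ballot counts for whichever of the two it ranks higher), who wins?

E is ranked above F on 31 ballots; F above E on 10.

E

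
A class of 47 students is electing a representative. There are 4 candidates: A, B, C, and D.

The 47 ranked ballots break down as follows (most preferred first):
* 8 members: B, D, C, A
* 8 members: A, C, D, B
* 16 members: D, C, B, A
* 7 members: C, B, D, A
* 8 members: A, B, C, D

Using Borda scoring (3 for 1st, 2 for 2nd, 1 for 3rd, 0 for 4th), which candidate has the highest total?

A: 8×0 + 8×3 + 16×0 + 7×0 + 8×3 = 48
B: 8×3 + 8×0 + 16×1 + 7×2 + 8×2 = 70
C: 8×1 + 8×2 + 16×2 + 7×3 + 8×1 = 85
D: 8×2 + 8×1 + 16×3 + 7×1 + 8×0 = 79

C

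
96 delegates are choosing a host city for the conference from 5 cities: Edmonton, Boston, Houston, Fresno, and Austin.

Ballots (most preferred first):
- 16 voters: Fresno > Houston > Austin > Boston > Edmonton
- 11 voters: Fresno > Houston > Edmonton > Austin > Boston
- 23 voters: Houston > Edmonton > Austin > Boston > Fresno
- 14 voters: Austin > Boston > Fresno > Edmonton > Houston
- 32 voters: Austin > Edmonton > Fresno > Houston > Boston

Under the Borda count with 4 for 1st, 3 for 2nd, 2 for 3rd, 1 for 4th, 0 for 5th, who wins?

Austin

Edmonton: 16×0 + 11×2 + 23×3 + 14×1 + 32×3 = 201
Boston: 16×1 + 11×0 + 23×1 + 14×3 + 32×0 = 81
Houston: 16×3 + 11×3 + 23×4 + 14×0 + 32×1 = 205
Fresno: 16×4 + 11×4 + 23×0 + 14×2 + 32×2 = 200
Austin: 16×2 + 11×1 + 23×2 + 14×4 + 32×4 = 273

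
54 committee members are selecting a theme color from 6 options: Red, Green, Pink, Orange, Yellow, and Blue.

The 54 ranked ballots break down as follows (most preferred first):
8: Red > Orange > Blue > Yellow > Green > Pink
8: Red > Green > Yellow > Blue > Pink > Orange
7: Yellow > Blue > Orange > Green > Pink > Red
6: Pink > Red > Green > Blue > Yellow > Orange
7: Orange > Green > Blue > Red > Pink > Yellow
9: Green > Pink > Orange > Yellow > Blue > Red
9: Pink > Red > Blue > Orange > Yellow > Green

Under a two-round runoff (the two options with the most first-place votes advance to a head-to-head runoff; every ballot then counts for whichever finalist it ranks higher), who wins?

Pink

Round 1 first-place votes: Red 16, Green 9, Pink 15, Orange 7, Yellow 7, Blue 0. Red and Pink advance.
Runoff: Red is ranked above Pink on 23 ballots, Pink above Red on 31.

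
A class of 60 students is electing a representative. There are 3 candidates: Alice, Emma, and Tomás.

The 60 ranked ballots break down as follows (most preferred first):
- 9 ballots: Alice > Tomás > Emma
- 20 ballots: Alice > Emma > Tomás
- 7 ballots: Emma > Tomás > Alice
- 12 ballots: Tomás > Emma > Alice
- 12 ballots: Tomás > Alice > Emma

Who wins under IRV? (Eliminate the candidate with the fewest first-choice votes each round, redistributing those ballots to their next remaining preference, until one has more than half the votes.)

Tomás

Round 1: Alice 29, Emma 7, Tomás 24. Emma eliminated.
Round 2: Alice 29, Tomás 31. Tomás has a majority (≥31).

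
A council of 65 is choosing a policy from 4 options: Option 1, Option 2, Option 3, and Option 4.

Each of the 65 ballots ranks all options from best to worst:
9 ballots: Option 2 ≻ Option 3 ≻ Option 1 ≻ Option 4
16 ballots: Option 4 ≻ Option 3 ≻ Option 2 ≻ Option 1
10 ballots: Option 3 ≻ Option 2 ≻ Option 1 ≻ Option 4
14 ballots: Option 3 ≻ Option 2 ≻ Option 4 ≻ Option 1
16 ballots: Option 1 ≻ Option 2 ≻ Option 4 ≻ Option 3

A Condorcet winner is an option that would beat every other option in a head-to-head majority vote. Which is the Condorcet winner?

Option 3

Option 3 vs Option 1: 49–16
Option 3 vs Option 2: 40–25
Option 3 vs Option 4: 33–32
Option 3 beats every other option.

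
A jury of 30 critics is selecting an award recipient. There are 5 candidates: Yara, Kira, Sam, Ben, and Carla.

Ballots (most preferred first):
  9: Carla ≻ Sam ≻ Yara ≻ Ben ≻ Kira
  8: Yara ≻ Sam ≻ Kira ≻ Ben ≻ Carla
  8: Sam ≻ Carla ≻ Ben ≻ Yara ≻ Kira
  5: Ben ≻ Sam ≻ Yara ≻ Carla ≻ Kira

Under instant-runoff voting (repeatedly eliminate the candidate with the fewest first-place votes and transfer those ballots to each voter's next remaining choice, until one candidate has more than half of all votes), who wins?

Sam

Round 1: Yara 8, Kira 0, Sam 8, Ben 5, Carla 9. Kira eliminated.
Round 2: Yara 8, Sam 8, Ben 5, Carla 9. Ben eliminated.
Round 3: Yara 8, Sam 13, Carla 9. Yara eliminated.
Round 4: Sam 21, Carla 9. Sam has a majority (≥16).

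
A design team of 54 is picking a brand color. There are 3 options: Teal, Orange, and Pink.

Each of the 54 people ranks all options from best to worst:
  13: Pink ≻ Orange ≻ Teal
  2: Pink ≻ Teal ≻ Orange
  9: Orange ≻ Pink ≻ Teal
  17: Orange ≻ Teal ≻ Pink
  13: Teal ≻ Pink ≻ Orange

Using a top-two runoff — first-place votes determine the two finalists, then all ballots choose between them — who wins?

Pink

Round 1 first-place votes: Teal 13, Orange 26, Pink 15. Orange and Pink advance.
Runoff: Orange is ranked above Pink on 26 ballots, Pink above Orange on 28.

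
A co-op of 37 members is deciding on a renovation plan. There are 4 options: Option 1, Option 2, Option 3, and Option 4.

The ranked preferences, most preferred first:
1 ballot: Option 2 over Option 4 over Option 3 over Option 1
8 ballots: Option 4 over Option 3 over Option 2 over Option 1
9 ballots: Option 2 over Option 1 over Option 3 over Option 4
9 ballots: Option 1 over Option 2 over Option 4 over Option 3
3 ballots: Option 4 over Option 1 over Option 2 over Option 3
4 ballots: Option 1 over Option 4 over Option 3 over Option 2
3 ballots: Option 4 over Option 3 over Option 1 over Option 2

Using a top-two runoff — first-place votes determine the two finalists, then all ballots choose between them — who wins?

Option 1

Round 1 first-place votes: Option 1 13, Option 2 10, Option 3 0, Option 4 14. Option 4 and Option 1 advance.
Runoff: Option 4 is ranked above Option 1 on 15 ballots, Option 1 above Option 4 on 22.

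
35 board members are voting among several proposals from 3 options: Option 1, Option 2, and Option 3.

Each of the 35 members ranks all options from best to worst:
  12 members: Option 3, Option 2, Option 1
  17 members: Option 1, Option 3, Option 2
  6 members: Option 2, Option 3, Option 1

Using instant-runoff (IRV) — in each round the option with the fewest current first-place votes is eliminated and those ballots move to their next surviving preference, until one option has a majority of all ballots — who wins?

Round 1: Option 1 17, Option 2 6, Option 3 12. Option 2 eliminated.
Round 2: Option 1 17, Option 3 18. Option 3 has a majority (≥18).

Option 3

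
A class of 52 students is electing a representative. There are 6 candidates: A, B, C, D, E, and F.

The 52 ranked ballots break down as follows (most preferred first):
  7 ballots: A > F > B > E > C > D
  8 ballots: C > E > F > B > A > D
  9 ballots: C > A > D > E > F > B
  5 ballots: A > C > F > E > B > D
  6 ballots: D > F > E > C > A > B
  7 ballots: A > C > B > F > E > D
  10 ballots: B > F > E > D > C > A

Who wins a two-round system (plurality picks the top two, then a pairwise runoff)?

C

Round 1 first-place votes: A 19, B 10, C 17, D 6, E 0, F 0. A and C advance.
Runoff: A is ranked above C on 19 ballots, C above A on 33.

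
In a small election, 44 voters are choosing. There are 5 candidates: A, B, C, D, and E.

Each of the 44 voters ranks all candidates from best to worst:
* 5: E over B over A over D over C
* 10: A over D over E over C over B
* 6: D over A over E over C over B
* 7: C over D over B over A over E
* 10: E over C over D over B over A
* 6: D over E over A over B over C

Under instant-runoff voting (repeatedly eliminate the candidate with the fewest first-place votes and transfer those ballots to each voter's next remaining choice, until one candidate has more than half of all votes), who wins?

Round 1: A 10, B 0, C 7, D 12, E 15. B eliminated.
Round 2: A 10, C 7, D 12, E 15. C eliminated.
Round 3: A 10, D 19, E 15. A eliminated.
Round 4: D 29, E 15. D has a majority (≥23).

D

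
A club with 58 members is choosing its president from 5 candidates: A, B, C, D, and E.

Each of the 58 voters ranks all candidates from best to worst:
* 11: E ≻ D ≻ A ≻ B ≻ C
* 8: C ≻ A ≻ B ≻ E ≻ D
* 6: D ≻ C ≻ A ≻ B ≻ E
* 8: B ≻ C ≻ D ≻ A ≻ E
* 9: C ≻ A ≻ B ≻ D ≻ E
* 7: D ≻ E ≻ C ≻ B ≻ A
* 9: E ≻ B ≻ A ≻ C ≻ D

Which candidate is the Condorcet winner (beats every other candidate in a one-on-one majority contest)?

C vs A: 38–20
C vs B: 30–28
C vs D: 34–24
C vs E: 31–27
C beats every other candidate.

C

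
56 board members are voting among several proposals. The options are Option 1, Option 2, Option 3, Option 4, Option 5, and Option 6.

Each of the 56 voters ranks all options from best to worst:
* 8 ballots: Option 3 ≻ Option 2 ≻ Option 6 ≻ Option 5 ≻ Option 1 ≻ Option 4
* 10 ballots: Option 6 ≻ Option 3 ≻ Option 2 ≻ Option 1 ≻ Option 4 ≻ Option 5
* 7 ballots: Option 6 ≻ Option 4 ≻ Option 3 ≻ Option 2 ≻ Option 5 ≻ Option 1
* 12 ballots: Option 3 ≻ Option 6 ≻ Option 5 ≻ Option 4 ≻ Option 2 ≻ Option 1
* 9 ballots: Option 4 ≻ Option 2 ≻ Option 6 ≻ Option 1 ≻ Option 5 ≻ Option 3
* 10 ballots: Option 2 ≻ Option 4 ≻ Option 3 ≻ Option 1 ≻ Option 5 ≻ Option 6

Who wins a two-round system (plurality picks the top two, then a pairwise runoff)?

Round 1 first-place votes: Option 1 0, Option 2 10, Option 3 20, Option 4 9, Option 5 0, Option 6 17. Option 3 and Option 6 advance.
Runoff: Option 3 is ranked above Option 6 on 30 ballots, Option 6 above Option 3 on 26.

Option 3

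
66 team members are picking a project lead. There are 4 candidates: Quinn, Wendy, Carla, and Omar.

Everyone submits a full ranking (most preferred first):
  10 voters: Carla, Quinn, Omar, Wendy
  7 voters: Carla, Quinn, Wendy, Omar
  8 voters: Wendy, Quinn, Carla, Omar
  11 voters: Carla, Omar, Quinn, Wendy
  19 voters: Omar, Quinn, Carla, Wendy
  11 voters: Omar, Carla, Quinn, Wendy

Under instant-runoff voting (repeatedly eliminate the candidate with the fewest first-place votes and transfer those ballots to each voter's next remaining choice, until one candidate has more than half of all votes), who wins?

Round 1: Quinn 0, Wendy 8, Carla 28, Omar 30. Quinn eliminated.
Round 2: Wendy 8, Carla 28, Omar 30. Wendy eliminated.
Round 3: Carla 36, Omar 30. Carla has a majority (≥34).

Carla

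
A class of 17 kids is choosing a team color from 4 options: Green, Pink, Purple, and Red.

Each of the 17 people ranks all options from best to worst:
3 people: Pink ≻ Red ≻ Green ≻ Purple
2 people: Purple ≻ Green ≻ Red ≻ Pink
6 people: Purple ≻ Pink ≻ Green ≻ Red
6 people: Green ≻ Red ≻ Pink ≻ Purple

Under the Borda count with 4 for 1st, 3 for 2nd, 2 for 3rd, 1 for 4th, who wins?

Green

Green: 3×2 + 2×3 + 6×2 + 6×4 = 48
Pink: 3×4 + 2×1 + 6×3 + 6×2 = 44
Purple: 3×1 + 2×4 + 6×4 + 6×1 = 41
Red: 3×3 + 2×2 + 6×1 + 6×3 = 37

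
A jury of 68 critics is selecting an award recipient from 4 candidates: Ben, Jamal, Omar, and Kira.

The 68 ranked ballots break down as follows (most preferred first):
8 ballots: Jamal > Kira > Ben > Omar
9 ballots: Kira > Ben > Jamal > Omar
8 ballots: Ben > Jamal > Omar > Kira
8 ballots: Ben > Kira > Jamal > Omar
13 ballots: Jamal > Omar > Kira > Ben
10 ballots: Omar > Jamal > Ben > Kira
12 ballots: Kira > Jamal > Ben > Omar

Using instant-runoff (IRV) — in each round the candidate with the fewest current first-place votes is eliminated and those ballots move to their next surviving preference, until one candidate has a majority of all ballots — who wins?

Jamal

Round 1: Ben 16, Jamal 21, Omar 10, Kira 21. Omar eliminated.
Round 2: Ben 16, Jamal 31, Kira 21. Ben eliminated.
Round 3: Jamal 39, Kira 29. Jamal has a majority (≥35).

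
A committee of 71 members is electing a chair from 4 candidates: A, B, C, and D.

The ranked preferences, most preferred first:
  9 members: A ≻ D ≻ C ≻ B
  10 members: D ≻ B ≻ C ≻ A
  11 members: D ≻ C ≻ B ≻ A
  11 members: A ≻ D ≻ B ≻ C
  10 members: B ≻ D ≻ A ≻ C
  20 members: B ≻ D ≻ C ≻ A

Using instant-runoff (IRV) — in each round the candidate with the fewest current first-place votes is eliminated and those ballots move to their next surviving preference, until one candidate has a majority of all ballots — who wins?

D

Round 1: A 20, B 30, C 0, D 21. C eliminated.
Round 2: A 20, B 30, D 21. A eliminated.
Round 3: B 30, D 41. D has a majority (≥36).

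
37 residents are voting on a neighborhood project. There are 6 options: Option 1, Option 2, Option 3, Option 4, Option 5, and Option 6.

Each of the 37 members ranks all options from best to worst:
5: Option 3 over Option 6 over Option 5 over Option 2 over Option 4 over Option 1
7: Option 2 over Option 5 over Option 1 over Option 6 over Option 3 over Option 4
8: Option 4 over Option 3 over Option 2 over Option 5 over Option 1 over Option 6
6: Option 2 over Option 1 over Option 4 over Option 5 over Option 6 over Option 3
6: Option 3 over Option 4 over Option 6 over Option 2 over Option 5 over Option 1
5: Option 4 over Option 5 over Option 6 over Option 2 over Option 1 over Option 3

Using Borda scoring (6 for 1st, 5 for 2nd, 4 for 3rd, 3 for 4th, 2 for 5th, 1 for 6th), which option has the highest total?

Option 1: 5×1 + 7×4 + 8×2 + 6×5 + 6×1 + 5×2 = 95
Option 2: 5×3 + 7×6 + 8×4 + 6×6 + 6×3 + 5×3 = 158
Option 3: 5×6 + 7×2 + 8×5 + 6×1 + 6×6 + 5×1 = 131
Option 4: 5×2 + 7×1 + 8×6 + 6×4 + 6×5 + 5×6 = 149
Option 5: 5×4 + 7×5 + 8×3 + 6×3 + 6×2 + 5×5 = 134
Option 6: 5×5 + 7×3 + 8×1 + 6×2 + 6×4 + 5×4 = 110

Option 2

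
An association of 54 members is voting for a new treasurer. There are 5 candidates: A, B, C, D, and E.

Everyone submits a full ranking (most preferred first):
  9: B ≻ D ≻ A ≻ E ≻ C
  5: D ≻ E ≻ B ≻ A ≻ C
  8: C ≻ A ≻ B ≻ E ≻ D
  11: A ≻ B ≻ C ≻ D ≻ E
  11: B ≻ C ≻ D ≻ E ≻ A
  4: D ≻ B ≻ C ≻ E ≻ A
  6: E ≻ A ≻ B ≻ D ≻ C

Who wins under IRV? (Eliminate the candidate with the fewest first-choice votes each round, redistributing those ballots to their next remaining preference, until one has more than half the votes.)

Round 1: A 11, B 20, C 8, D 9, E 6. E eliminated.
Round 2: A 17, B 20, C 8, D 9. C eliminated.
Round 3: A 25, B 20, D 9. D eliminated.
Round 4: A 25, B 29. B has a majority (≥28).

B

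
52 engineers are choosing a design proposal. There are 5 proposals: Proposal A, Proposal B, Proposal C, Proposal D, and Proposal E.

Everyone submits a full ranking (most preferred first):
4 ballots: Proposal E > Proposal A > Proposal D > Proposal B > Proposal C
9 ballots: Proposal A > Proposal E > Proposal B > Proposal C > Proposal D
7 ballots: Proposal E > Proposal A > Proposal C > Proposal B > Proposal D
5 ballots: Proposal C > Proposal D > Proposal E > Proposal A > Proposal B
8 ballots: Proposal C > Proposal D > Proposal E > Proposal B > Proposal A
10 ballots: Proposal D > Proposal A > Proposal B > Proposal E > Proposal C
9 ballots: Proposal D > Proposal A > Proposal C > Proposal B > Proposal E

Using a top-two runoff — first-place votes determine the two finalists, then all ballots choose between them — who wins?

Round 1 first-place votes: Proposal A 9, Proposal B 0, Proposal C 13, Proposal D 19, Proposal E 11. Proposal D and Proposal C advance.
Runoff: Proposal D is ranked above Proposal C on 23 ballots, Proposal C above Proposal D on 29.

Proposal C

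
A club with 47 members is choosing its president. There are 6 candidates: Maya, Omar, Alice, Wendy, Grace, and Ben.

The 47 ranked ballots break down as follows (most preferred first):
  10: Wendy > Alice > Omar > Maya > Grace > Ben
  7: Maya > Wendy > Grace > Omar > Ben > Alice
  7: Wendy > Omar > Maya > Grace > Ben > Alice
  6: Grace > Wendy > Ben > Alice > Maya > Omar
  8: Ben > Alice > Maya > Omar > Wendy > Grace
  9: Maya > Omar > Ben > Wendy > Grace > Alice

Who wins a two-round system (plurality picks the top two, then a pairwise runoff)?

Maya

Round 1 first-place votes: Maya 16, Omar 0, Alice 0, Wendy 17, Grace 6, Ben 8. Wendy and Maya advance.
Runoff: Wendy is ranked above Maya on 23 ballots, Maya above Wendy on 24.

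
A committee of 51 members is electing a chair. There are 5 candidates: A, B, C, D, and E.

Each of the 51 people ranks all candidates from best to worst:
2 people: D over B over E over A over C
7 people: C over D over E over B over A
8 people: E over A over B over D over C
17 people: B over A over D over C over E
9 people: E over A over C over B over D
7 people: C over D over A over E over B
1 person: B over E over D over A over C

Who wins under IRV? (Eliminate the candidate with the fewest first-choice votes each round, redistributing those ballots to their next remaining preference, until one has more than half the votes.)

E

Round 1: A 0, B 18, C 14, D 2, E 17. A eliminated.
Round 2: B 18, C 14, D 2, E 17. D eliminated.
Round 3: B 20, C 14, E 17. C eliminated.
Round 4: B 20, E 31. E has a majority (≥26).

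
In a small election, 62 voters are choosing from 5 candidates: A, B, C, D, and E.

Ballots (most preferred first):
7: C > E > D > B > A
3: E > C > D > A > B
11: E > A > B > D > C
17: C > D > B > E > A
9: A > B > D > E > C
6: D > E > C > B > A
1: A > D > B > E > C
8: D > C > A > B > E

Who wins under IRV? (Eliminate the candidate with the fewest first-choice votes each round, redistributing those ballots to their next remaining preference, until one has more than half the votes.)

D

Round 1: A 10, B 0, C 24, D 14, E 14. B eliminated.
Round 2: A 10, C 24, D 14, E 14. A eliminated.
Round 3: C 24, D 24, E 14. E eliminated.
Round 4: C 27, D 35. D has a majority (≥32).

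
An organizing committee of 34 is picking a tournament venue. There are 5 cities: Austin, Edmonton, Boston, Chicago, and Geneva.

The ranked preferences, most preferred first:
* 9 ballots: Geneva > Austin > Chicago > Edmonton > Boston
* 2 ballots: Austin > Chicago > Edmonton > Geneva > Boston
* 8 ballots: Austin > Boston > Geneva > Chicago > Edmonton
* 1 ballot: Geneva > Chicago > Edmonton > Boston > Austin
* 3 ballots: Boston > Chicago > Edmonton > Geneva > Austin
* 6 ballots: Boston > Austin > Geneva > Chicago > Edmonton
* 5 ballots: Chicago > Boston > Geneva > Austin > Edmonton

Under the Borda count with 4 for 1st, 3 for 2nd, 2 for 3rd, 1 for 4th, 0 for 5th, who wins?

Austin

Austin: 9×3 + 2×4 + 8×4 + 1×0 + 3×0 + 6×3 + 5×1 = 90
Edmonton: 9×1 + 2×2 + 8×0 + 1×2 + 3×2 + 6×0 + 5×0 = 21
Boston: 9×0 + 2×0 + 8×3 + 1×1 + 3×4 + 6×4 + 5×3 = 76
Chicago: 9×2 + 2×3 + 8×1 + 1×3 + 3×3 + 6×1 + 5×4 = 70
Geneva: 9×4 + 2×1 + 8×2 + 1×4 + 3×1 + 6×2 + 5×2 = 83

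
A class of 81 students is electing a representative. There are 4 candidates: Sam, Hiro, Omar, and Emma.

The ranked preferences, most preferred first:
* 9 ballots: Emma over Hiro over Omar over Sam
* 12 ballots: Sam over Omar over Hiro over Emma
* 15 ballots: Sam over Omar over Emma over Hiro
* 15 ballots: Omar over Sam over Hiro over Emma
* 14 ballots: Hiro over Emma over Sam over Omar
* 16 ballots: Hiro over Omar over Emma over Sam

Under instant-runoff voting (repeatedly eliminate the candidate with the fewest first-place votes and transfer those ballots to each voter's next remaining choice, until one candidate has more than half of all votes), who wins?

Round 1: Sam 27, Hiro 30, Omar 15, Emma 9. Emma eliminated.
Round 2: Sam 27, Hiro 39, Omar 15. Omar eliminated.
Round 3: Sam 42, Hiro 39. Sam has a majority (≥41).

Sam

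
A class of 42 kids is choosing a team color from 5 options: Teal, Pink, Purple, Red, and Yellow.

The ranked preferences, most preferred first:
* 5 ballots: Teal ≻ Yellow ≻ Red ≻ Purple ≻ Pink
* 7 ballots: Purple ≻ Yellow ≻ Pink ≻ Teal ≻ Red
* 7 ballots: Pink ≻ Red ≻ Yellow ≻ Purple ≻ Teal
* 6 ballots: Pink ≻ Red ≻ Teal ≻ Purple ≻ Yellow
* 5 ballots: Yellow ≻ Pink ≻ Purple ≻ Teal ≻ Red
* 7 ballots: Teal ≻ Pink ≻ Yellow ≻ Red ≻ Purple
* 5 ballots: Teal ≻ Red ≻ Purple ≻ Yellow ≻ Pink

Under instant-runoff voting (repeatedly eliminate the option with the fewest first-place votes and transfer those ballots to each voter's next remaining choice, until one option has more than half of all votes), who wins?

Pink

Round 1: Teal 17, Pink 13, Purple 7, Red 0, Yellow 5. Red eliminated.
Round 2: Teal 17, Pink 13, Purple 7, Yellow 5. Yellow eliminated.
Round 3: Teal 17, Pink 18, Purple 7. Purple eliminated.
Round 4: Teal 17, Pink 25. Pink has a majority (≥22).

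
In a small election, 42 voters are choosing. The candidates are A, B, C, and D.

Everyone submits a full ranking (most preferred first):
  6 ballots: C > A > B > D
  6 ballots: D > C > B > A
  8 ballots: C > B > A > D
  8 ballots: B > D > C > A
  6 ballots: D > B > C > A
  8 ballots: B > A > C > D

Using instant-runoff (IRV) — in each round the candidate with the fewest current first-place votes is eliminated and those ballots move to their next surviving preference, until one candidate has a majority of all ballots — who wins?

B

Round 1: A 0, B 16, C 14, D 12. A eliminated.
Round 2: B 16, C 14, D 12. D eliminated.
Round 3: B 22, C 20. B has a majority (≥22).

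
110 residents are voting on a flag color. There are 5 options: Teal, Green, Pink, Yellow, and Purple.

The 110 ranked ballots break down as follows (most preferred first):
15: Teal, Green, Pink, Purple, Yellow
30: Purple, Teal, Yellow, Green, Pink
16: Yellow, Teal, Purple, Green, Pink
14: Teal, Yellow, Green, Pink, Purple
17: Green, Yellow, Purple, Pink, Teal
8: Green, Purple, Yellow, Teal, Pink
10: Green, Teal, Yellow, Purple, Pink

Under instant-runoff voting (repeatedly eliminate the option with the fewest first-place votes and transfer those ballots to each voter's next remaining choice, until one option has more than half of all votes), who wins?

Teal

Round 1: Teal 29, Green 35, Pink 0, Yellow 16, Purple 30. Pink eliminated.
Round 2: Teal 29, Green 35, Yellow 16, Purple 30. Yellow eliminated.
Round 3: Teal 45, Green 35, Purple 30. Purple eliminated.
Round 4: Teal 75, Green 35. Teal has a majority (≥56).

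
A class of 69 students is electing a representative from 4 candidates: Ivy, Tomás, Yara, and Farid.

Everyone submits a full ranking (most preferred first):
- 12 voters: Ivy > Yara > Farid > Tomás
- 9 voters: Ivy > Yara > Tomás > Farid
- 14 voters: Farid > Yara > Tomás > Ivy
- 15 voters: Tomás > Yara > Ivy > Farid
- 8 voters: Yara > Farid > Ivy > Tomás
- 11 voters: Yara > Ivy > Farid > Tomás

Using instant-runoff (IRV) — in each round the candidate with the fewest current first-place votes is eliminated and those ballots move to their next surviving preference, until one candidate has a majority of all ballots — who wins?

Round 1: Ivy 21, Tomás 15, Yara 19, Farid 14. Farid eliminated.
Round 2: Ivy 21, Tomás 15, Yara 33. Tomás eliminated.
Round 3: Ivy 21, Yara 48. Yara has a majority (≥35).

Yara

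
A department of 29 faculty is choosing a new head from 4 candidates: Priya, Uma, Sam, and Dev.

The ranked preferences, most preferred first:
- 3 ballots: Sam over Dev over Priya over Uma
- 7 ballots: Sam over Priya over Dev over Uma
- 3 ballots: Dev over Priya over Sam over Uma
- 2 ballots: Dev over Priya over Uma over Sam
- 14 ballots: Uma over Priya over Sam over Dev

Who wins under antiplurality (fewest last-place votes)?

Last-place votes: Priya 0, Uma 13, Sam 2, Dev 14.

Priya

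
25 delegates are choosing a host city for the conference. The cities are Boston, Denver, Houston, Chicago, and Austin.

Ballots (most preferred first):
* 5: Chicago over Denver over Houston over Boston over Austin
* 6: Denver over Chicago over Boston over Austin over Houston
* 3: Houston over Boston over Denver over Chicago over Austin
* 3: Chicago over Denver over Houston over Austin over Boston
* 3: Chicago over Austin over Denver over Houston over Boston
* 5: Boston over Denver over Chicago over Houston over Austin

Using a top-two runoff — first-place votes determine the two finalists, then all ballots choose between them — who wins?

Round 1 first-place votes: Boston 5, Denver 6, Houston 3, Chicago 11, Austin 0. Chicago and Denver advance.
Runoff: Chicago is ranked above Denver on 11 ballots, Denver above Chicago on 14.

Denver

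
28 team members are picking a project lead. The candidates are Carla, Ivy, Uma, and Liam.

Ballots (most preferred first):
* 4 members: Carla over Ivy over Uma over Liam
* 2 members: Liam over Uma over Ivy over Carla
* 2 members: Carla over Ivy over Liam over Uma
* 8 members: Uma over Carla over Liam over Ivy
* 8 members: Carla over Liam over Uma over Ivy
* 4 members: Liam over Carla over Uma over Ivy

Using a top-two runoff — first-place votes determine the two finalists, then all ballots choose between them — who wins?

Carla

Round 1 first-place votes: Carla 14, Ivy 0, Uma 8, Liam 6. Carla and Uma advance.
Runoff: Carla is ranked above Uma on 18 ballots, Uma above Carla on 10.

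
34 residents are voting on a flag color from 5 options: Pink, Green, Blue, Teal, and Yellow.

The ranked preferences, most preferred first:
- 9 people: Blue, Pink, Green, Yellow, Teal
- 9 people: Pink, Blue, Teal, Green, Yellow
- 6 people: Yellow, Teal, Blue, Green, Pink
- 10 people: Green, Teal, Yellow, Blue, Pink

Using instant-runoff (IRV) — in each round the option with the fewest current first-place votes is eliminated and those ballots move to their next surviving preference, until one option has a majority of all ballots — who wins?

Blue

Round 1: Pink 9, Green 10, Blue 9, Teal 0, Yellow 6. Teal eliminated.
Round 2: Pink 9, Green 10, Blue 9, Yellow 6. Yellow eliminated.
Round 3: Pink 9, Green 10, Blue 15. Pink eliminated.
Round 4: Green 10, Blue 24. Blue has a majority (≥18).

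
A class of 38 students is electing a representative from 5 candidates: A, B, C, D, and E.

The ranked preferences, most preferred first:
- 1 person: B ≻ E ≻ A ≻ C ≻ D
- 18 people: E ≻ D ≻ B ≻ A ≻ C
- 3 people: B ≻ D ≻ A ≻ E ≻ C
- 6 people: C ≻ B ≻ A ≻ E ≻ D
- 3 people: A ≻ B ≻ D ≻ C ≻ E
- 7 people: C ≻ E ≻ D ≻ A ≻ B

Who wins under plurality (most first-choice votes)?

E

First-place votes: A 3, B 4, C 13, D 0, E 18.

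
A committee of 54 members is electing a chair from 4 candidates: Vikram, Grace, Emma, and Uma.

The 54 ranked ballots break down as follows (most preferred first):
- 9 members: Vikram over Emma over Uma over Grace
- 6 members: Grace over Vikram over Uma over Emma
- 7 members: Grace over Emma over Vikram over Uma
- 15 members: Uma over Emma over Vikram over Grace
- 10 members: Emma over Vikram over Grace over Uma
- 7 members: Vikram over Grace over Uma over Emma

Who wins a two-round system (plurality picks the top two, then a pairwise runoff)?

Vikram

Round 1 first-place votes: Vikram 16, Grace 13, Emma 10, Uma 15. Vikram and Uma advance.
Runoff: Vikram is ranked above Uma on 39 ballots, Uma above Vikram on 15.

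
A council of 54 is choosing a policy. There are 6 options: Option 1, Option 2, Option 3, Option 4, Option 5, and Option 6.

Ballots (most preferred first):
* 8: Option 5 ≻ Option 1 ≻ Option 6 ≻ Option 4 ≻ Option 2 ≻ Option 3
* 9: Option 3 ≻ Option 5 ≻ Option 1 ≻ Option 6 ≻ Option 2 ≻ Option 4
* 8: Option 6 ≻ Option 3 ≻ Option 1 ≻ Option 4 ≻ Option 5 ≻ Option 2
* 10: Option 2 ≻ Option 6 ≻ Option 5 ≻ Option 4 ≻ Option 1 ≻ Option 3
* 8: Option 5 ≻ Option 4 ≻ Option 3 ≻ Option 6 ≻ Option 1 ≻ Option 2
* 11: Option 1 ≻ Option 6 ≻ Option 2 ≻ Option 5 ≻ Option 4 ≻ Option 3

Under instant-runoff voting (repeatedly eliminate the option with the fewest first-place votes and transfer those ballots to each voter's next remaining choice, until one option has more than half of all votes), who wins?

Round 1: Option 1 11, Option 2 10, Option 3 9, Option 4 0, Option 5 16, Option 6 8. Option 4 eliminated.
Round 2: Option 1 11, Option 2 10, Option 3 9, Option 5 16, Option 6 8. Option 6 eliminated.
Round 3: Option 1 11, Option 2 10, Option 3 17, Option 5 16. Option 2 eliminated.
Round 4: Option 1 11, Option 3 17, Option 5 26. Option 1 eliminated.
Round 5: Option 3 17, Option 5 37. Option 5 has a majority (≥28).

Option 5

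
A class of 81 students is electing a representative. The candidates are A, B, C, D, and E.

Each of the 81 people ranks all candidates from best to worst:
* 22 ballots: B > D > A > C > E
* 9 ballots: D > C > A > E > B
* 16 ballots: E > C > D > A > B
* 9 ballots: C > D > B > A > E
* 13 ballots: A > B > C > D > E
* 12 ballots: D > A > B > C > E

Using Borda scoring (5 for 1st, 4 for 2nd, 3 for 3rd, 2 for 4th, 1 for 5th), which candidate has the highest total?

A: 22×3 + 9×3 + 16×2 + 9×2 + 13×5 + 12×4 = 256
B: 22×5 + 9×1 + 16×1 + 9×3 + 13×4 + 12×3 = 250
C: 22×2 + 9×4 + 16×4 + 9×5 + 13×3 + 12×2 = 252
D: 22×4 + 9×5 + 16×3 + 9×4 + 13×2 + 12×5 = 303
E: 22×1 + 9×2 + 16×5 + 9×1 + 13×1 + 12×1 = 154

D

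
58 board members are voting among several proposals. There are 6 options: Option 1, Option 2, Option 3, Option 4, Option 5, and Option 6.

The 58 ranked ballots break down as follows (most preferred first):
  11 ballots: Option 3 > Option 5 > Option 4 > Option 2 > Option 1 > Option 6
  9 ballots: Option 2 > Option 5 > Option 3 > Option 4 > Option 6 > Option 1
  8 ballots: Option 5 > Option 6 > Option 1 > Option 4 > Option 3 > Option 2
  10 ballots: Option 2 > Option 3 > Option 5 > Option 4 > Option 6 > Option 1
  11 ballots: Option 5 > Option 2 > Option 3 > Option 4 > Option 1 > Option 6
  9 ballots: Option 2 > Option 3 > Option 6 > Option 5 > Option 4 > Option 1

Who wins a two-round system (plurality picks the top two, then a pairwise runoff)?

Option 5

Round 1 first-place votes: Option 1 0, Option 2 28, Option 3 11, Option 4 0, Option 5 19, Option 6 0. Option 2 and Option 5 advance.
Runoff: Option 2 is ranked above Option 5 on 28 ballots, Option 5 above Option 2 on 30.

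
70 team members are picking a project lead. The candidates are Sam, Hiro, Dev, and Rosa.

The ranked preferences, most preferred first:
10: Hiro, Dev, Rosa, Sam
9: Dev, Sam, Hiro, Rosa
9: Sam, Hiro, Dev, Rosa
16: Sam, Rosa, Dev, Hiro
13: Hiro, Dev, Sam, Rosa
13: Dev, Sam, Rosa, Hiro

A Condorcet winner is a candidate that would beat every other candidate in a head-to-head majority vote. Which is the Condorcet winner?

Dev

Dev vs Sam: 45–25
Dev vs Hiro: 38–32
Dev vs Rosa: 54–16
Dev beats every other candidate.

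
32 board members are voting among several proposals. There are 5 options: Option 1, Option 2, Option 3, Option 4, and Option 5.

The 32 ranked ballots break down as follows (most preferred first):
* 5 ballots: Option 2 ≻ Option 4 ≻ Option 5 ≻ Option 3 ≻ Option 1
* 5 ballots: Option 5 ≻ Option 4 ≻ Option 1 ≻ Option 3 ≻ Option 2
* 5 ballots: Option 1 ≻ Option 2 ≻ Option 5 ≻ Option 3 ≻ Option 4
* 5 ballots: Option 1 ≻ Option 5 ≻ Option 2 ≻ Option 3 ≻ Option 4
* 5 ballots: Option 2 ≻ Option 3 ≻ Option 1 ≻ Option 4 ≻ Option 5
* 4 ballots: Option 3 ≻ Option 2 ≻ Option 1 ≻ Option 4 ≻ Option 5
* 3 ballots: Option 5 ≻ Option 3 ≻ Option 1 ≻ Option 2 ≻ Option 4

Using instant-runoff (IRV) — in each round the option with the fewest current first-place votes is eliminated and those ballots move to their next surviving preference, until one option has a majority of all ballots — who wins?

Round 1: Option 1 10, Option 2 10, Option 3 4, Option 4 0, Option 5 8. Option 4 eliminated.
Round 2: Option 1 10, Option 2 10, Option 3 4, Option 5 8. Option 3 eliminated.
Round 3: Option 1 10, Option 2 14, Option 5 8. Option 5 eliminated.
Round 4: Option 1 18, Option 2 14. Option 1 has a majority (≥17).

Option 1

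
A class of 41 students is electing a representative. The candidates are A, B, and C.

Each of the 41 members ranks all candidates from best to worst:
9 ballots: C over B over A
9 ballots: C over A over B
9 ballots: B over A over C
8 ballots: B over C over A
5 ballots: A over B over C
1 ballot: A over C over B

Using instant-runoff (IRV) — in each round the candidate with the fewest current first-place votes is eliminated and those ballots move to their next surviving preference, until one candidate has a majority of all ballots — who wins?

B

Round 1: A 6, B 17, C 18. A eliminated.
Round 2: B 22, C 19. B has a majority (≥21).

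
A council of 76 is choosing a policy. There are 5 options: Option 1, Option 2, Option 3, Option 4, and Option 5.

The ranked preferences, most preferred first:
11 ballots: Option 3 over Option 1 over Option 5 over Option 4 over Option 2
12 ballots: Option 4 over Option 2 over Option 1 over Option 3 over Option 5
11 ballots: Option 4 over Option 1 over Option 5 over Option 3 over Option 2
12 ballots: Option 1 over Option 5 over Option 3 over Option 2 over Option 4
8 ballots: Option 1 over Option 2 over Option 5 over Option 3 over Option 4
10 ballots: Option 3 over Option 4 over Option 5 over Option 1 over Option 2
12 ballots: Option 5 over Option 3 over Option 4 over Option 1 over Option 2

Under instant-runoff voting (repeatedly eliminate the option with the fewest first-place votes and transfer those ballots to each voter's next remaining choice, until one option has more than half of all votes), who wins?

Round 1: Option 1 20, Option 2 0, Option 3 21, Option 4 23, Option 5 12. Option 2 eliminated.
Round 2: Option 1 20, Option 3 21, Option 4 23, Option 5 12. Option 5 eliminated.
Round 3: Option 1 20, Option 3 33, Option 4 23. Option 1 eliminated.
Round 4: Option 3 53, Option 4 23. Option 3 has a majority (≥39).

Option 3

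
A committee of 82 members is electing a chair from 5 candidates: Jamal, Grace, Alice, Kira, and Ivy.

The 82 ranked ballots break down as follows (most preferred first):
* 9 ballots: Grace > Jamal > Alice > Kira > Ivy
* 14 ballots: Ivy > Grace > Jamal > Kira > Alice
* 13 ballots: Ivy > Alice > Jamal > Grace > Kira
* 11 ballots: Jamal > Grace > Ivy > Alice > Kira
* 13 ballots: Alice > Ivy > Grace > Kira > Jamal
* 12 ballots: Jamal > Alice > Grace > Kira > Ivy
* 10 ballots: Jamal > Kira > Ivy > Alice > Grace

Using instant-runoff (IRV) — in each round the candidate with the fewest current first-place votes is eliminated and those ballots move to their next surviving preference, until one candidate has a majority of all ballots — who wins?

Jamal

Round 1: Jamal 33, Grace 9, Alice 13, Kira 0, Ivy 27. Kira eliminated.
Round 2: Jamal 33, Grace 9, Alice 13, Ivy 27. Grace eliminated.
Round 3: Jamal 42, Alice 13, Ivy 27. Jamal has a majority (≥42).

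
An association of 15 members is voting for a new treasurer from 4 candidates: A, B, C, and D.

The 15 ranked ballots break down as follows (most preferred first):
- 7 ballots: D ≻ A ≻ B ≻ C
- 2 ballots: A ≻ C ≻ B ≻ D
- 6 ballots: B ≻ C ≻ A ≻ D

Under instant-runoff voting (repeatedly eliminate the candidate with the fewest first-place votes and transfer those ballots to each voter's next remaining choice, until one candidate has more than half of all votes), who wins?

B

Round 1: A 2, B 6, C 0, D 7. C eliminated.
Round 2: A 2, B 6, D 7. A eliminated.
Round 3: B 8, D 7. B has a majority (≥8).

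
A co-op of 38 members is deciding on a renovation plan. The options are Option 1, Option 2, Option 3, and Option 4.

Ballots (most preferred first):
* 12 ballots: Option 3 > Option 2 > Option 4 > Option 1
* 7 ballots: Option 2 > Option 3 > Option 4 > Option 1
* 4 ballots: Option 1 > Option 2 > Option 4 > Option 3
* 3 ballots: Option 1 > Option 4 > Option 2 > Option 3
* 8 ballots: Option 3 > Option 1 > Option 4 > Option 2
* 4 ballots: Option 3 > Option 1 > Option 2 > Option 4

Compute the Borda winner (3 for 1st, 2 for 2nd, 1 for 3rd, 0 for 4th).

Option 3

Option 1: 12×0 + 7×0 + 4×3 + 3×3 + 8×2 + 4×2 = 45
Option 2: 12×2 + 7×3 + 4×2 + 3×1 + 8×0 + 4×1 = 60
Option 3: 12×3 + 7×2 + 4×0 + 3×0 + 8×3 + 4×3 = 86
Option 4: 12×1 + 7×1 + 4×1 + 3×2 + 8×1 + 4×0 = 37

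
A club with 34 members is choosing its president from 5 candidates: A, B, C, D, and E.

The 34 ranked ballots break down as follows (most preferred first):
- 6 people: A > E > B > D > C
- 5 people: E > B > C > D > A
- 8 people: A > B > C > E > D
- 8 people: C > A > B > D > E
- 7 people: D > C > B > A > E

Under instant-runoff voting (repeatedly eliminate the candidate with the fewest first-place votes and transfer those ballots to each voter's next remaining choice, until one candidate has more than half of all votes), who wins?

C

Round 1: A 14, B 0, C 8, D 7, E 5. B eliminated.
Round 2: A 14, C 8, D 7, E 5. E eliminated.
Round 3: A 14, C 13, D 7. D eliminated.
Round 4: A 14, C 20. C has a majority (≥18).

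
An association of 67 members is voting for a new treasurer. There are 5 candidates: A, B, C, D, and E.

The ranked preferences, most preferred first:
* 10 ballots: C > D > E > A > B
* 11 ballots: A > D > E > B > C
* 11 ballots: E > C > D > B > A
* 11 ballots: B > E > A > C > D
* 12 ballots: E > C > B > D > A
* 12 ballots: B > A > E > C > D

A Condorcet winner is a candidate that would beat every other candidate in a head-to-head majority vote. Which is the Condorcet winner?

E

E vs A: 44–23
E vs B: 44–23
E vs C: 57–10
E vs D: 46–21
E beats every other candidate.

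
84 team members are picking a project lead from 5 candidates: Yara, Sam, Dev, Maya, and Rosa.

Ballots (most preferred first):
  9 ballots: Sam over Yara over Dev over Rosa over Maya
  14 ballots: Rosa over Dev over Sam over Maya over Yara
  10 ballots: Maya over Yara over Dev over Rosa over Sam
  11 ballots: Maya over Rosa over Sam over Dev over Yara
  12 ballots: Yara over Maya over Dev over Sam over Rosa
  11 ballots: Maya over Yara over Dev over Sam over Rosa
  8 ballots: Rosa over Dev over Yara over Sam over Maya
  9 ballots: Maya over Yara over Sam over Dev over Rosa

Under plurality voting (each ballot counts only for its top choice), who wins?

Maya

First-place votes: Yara 12, Sam 9, Dev 0, Maya 41, Rosa 22.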